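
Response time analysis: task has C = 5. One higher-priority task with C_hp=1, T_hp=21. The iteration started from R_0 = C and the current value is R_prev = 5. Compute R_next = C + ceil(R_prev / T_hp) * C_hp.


R_next = C + ceil(R_prev / T_hp) * C_hp
ceil(5 / 21) = ceil(0.2381) = 1
Interference = 1 * 1 = 1
R_next = 5 + 1 = 6

6


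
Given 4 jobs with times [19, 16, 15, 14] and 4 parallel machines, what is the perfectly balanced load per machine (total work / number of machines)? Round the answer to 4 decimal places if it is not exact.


Total processing time = 19 + 16 + 15 + 14 = 64
Number of machines = 4
Ideal balanced load = 64 / 4 = 16.0

16.0


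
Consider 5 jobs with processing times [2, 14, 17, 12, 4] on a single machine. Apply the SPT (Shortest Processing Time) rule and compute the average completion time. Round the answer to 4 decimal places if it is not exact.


Sort jobs by processing time (SPT order): [2, 4, 12, 14, 17]
Compute completion times sequentially:
  Job 1: processing = 2, completes at 2
  Job 2: processing = 4, completes at 6
  Job 3: processing = 12, completes at 18
  Job 4: processing = 14, completes at 32
  Job 5: processing = 17, completes at 49
Sum of completion times = 107
Average completion time = 107/5 = 21.4

21.4


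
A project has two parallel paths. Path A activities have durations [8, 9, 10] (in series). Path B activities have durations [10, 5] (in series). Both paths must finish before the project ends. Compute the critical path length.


Path A total = 8 + 9 + 10 = 27
Path B total = 10 + 5 = 15
Critical path = longest path = max(27, 15) = 27

27


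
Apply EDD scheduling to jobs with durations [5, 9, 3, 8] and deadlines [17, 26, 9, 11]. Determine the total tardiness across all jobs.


Sort by due date (EDD order): [(3, 9), (8, 11), (5, 17), (9, 26)]
Compute completion times and tardiness:
  Job 1: p=3, d=9, C=3, tardiness=max(0,3-9)=0
  Job 2: p=8, d=11, C=11, tardiness=max(0,11-11)=0
  Job 3: p=5, d=17, C=16, tardiness=max(0,16-17)=0
  Job 4: p=9, d=26, C=25, tardiness=max(0,25-26)=0
Total tardiness = 0

0


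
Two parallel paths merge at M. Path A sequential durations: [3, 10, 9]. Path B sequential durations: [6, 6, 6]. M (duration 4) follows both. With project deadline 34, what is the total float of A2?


Forward pass: ES(A2) = sum of predecessors on chain A = 3
EF = ES + duration = 3 + 10 = 13
Backward pass: LF(M) = deadline = 34; LS(M) = 34 - 4 = 30
LF(A2) = LS(M) - sum(successors on chain A) = 30 - 9 = 21
LS = LF - duration = 21 - 10 = 11
Total float = LS - ES = 11 - 3 = 8

8


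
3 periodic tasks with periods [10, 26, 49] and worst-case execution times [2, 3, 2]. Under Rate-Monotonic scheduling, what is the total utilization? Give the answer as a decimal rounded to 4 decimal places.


Compute individual utilizations (exact fractions):
  Task 1: C/T = 2/10 = 1/5 (approx. 0.2)
  Task 2: C/T = 3/26 (approx. 0.1154)
  Task 3: C/T = 2/49 (approx. 0.0408)
Total utilization U = 1/5 + 3/26 + 2/49 = 2269/6370
Rounded to 4 decimal places: U = 0.3562
RM (Liu & Layland) bound for 3 tasks = 0.779763; compare with U = 2269/6370 (approx. 0.356201)
U <= bound, so schedulable by RM sufficient condition.

0.3562


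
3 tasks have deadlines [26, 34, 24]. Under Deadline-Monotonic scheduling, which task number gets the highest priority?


Sort tasks by relative deadline (ascending):
  Task 3: deadline = 24
  Task 1: deadline = 26
  Task 2: deadline = 34
Priority order (highest first): [3, 1, 2]
Highest priority task = 3

3


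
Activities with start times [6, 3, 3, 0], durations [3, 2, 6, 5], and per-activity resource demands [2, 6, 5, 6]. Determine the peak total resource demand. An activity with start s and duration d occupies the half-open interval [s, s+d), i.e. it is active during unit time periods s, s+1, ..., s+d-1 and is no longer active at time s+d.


Each activity i is active on [start_i, start_i + duration_i).
Compute total resource usage per time slot:
  t=0: active resources = [6], total = 6
  t=1: active resources = [6], total = 6
  t=2: active resources = [6], total = 6
  t=3: active resources = [6, 5, 6], total = 17
  t=4: active resources = [6, 5, 6], total = 17
  t=5: active resources = [5], total = 5
  t=6: active resources = [2, 5], total = 7
  t=7: active resources = [2, 5], total = 7
  t=8: active resources = [2, 5], total = 7
Peak resource demand = 17

17


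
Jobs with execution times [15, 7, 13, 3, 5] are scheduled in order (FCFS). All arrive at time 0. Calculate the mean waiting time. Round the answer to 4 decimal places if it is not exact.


FCFS order (as given): [15, 7, 13, 3, 5]
Waiting times:
  Job 1: wait = 0
  Job 2: wait = 15
  Job 3: wait = 22
  Job 4: wait = 35
  Job 5: wait = 38
Sum of waiting times = 110
Average waiting time = 110/5 = 22.0

22.0


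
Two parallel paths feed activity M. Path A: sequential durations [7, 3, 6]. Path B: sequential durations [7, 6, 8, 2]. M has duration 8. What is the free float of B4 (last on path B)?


ES(B4) = sum of predecessors on chain B = 21
EF(B4) = ES + duration = 21 + 2 = 23
Successor of B4 is M. ES(M) = max(sum(A), sum(B)) = max(16, 23) = 23
Free float = ES(successor) - EF(current) = 23 - 23 = 0

0


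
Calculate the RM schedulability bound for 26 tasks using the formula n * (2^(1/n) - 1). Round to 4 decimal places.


Compute 2^(1/26) = 1.0270180507
Subtract 1: 1.0270180507 - 1 = 0.0270180507
Multiply by n: 26 * 0.0270180507 = 0.7024693182
Round to 4 dp: 0.7025

0.7025


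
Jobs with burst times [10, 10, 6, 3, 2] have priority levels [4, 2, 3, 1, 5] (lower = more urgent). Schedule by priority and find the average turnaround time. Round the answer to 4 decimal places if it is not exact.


Sort by priority (ascending = highest first):
Order: [(1, 3), (2, 10), (3, 6), (4, 10), (5, 2)]
Completion times:
  Priority 1, burst=3, C=3
  Priority 2, burst=10, C=13
  Priority 3, burst=6, C=19
  Priority 4, burst=10, C=29
  Priority 5, burst=2, C=31
Average turnaround = 95/5 = 19.0

19.0


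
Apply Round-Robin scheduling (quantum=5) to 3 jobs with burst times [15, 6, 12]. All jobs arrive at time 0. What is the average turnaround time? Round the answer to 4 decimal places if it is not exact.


Time quantum = 5
Execution trace:
  J1 runs 5 units, time = 5
  J2 runs 5 units, time = 10
  J3 runs 5 units, time = 15
  J1 runs 5 units, time = 20
  J2 runs 1 units, time = 21
  J3 runs 5 units, time = 26
  J1 runs 5 units, time = 31
  J3 runs 2 units, time = 33
Finish times: [31, 21, 33]
Average turnaround = 85/3 = 28.3333

28.3333


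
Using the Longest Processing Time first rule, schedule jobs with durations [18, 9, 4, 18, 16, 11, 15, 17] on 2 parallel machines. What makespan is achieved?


Sort jobs in decreasing order (LPT): [18, 18, 17, 16, 15, 11, 9, 4]
Assign each job to the least loaded machine:
  Machine 1: jobs [18, 17, 11, 9], load = 55
  Machine 2: jobs [18, 16, 15, 4], load = 53
Makespan = max load = 55

55


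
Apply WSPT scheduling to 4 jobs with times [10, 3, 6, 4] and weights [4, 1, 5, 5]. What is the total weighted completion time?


Compute p/w ratios and sort ascending (WSPT): [(4, 5), (6, 5), (10, 4), (3, 1)]
Compute weighted completion times:
  Job (p=4,w=5): C=4, w*C=5*4=20
  Job (p=6,w=5): C=10, w*C=5*10=50
  Job (p=10,w=4): C=20, w*C=4*20=80
  Job (p=3,w=1): C=23, w*C=1*23=23
Total weighted completion time = 173

173


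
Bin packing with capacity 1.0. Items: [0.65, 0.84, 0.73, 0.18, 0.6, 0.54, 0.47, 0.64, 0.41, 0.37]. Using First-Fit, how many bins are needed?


Place items sequentially using First-Fit:
  Item 0.65 -> new Bin 1
  Item 0.84 -> new Bin 2
  Item 0.73 -> new Bin 3
  Item 0.18 -> Bin 1 (now 0.83)
  Item 0.6 -> new Bin 4
  Item 0.54 -> new Bin 5
  Item 0.47 -> new Bin 6
  Item 0.64 -> new Bin 7
  Item 0.41 -> Bin 5 (now 0.95)
  Item 0.37 -> Bin 4 (now 0.97)
Total bins used = 7

7


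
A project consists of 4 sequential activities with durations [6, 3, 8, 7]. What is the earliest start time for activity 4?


Activity 4 starts after activities 1 through 3 complete.
Predecessor durations: [6, 3, 8]
ES = 6 + 3 + 8 = 17

17


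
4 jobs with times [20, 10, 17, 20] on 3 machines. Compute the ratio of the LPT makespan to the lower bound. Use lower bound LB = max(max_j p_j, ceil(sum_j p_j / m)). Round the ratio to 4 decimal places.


LPT order: [20, 20, 17, 10]
Machine loads after assignment: [20, 20, 27]
LPT makespan = 27
Lower bound = max(max_job, ceil(total/3)) = max(20, 23) = 23
Ratio = 27 / 23 = 1.1739

1.1739


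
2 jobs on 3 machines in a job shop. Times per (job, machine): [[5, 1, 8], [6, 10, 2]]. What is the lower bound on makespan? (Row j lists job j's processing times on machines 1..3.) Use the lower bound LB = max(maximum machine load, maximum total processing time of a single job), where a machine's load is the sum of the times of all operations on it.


Machine loads:
  Machine 1: 5 + 6 = 11
  Machine 2: 1 + 10 = 11
  Machine 3: 8 + 2 = 10
Max machine load = 11
Job totals:
  Job 1: 14
  Job 2: 18
Max job total = 18
Lower bound = max(11, 18) = 18

18


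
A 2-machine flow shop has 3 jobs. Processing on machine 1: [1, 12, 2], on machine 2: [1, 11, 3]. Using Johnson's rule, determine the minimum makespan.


Apply Johnson's rule:
  Group 1 (a <= b): [(1, 1, 1), (3, 2, 3)]
  Group 2 (a > b): [(2, 12, 11)]
Optimal job order: [1, 3, 2]
Schedule:
  Job 1: M1 done at 1, M2 done at 2
  Job 3: M1 done at 3, M2 done at 6
  Job 2: M1 done at 15, M2 done at 26
Makespan = 26

26


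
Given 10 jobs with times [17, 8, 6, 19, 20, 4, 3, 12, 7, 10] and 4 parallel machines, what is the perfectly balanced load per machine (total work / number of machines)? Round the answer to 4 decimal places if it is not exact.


Total processing time = 17 + 8 + 6 + 19 + 20 + 4 + 3 + 12 + 7 + 10 = 106
Number of machines = 4
Ideal balanced load = 106 / 4 = 26.5

26.5


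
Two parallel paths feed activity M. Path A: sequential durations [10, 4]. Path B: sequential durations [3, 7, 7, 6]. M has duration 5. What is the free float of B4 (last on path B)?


ES(B4) = sum of predecessors on chain B = 17
EF(B4) = ES + duration = 17 + 6 = 23
Successor of B4 is M. ES(M) = max(sum(A), sum(B)) = max(14, 23) = 23
Free float = ES(successor) - EF(current) = 23 - 23 = 0

0


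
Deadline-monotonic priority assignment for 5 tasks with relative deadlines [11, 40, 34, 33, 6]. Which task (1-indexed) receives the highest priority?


Sort tasks by relative deadline (ascending):
  Task 5: deadline = 6
  Task 1: deadline = 11
  Task 4: deadline = 33
  Task 3: deadline = 34
  Task 2: deadline = 40
Priority order (highest first): [5, 1, 4, 3, 2]
Highest priority task = 5

5


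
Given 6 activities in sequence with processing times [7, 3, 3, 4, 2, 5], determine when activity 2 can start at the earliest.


Activity 2 starts after activities 1 through 1 complete.
Predecessor durations: [7]
ES = 7 = 7

7


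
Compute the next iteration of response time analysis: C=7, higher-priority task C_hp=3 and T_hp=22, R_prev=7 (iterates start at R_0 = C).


R_next = C + ceil(R_prev / T_hp) * C_hp
ceil(7 / 22) = ceil(0.3182) = 1
Interference = 1 * 3 = 3
R_next = 7 + 3 = 10

10


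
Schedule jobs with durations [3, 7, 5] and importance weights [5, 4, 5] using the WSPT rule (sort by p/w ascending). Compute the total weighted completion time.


Compute p/w ratios and sort ascending (WSPT): [(3, 5), (5, 5), (7, 4)]
Compute weighted completion times:
  Job (p=3,w=5): C=3, w*C=5*3=15
  Job (p=5,w=5): C=8, w*C=5*8=40
  Job (p=7,w=4): C=15, w*C=4*15=60
Total weighted completion time = 115

115


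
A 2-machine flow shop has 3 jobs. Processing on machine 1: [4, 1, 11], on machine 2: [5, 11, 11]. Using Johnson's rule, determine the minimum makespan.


Apply Johnson's rule:
  Group 1 (a <= b): [(2, 1, 11), (1, 4, 5), (3, 11, 11)]
  Group 2 (a > b): []
Optimal job order: [2, 1, 3]
Schedule:
  Job 2: M1 done at 1, M2 done at 12
  Job 1: M1 done at 5, M2 done at 17
  Job 3: M1 done at 16, M2 done at 28
Makespan = 28

28


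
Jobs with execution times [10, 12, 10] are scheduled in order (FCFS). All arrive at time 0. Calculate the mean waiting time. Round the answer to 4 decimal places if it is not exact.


FCFS order (as given): [10, 12, 10]
Waiting times:
  Job 1: wait = 0
  Job 2: wait = 10
  Job 3: wait = 22
Sum of waiting times = 32
Average waiting time = 32/3 = 10.6667

10.6667


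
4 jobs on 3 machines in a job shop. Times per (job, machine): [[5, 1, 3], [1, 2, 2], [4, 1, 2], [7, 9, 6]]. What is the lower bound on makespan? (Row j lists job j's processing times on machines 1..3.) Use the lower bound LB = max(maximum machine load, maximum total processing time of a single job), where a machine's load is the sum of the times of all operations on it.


Machine loads:
  Machine 1: 5 + 1 + 4 + 7 = 17
  Machine 2: 1 + 2 + 1 + 9 = 13
  Machine 3: 3 + 2 + 2 + 6 = 13
Max machine load = 17
Job totals:
  Job 1: 9
  Job 2: 5
  Job 3: 7
  Job 4: 22
Max job total = 22
Lower bound = max(17, 22) = 22

22


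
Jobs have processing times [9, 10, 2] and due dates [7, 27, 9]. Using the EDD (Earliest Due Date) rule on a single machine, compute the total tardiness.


Sort by due date (EDD order): [(9, 7), (2, 9), (10, 27)]
Compute completion times and tardiness:
  Job 1: p=9, d=7, C=9, tardiness=max(0,9-7)=2
  Job 2: p=2, d=9, C=11, tardiness=max(0,11-9)=2
  Job 3: p=10, d=27, C=21, tardiness=max(0,21-27)=0
Total tardiness = 4

4


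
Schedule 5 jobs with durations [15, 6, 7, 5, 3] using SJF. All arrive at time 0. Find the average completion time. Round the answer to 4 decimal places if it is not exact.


SJF order (ascending): [3, 5, 6, 7, 15]
Completion times:
  Job 1: burst=3, C=3
  Job 2: burst=5, C=8
  Job 3: burst=6, C=14
  Job 4: burst=7, C=21
  Job 5: burst=15, C=36
Average completion = 82/5 = 16.4

16.4


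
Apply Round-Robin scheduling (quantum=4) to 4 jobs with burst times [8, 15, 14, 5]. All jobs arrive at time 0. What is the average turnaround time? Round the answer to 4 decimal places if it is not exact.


Time quantum = 4
Execution trace:
  J1 runs 4 units, time = 4
  J2 runs 4 units, time = 8
  J3 runs 4 units, time = 12
  J4 runs 4 units, time = 16
  J1 runs 4 units, time = 20
  J2 runs 4 units, time = 24
  J3 runs 4 units, time = 28
  J4 runs 1 units, time = 29
  J2 runs 4 units, time = 33
  J3 runs 4 units, time = 37
  J2 runs 3 units, time = 40
  J3 runs 2 units, time = 42
Finish times: [20, 40, 42, 29]
Average turnaround = 131/4 = 32.75

32.75


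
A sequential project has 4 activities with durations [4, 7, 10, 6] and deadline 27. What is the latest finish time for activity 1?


LF(activity 1) = deadline - sum of successor durations
Successors: activities 2 through 4 with durations [7, 10, 6]
Sum of successor durations = 23
LF = 27 - 23 = 4

4


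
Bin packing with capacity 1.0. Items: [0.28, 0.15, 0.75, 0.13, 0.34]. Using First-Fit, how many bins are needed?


Place items sequentially using First-Fit:
  Item 0.28 -> new Bin 1
  Item 0.15 -> Bin 1 (now 0.43)
  Item 0.75 -> new Bin 2
  Item 0.13 -> Bin 1 (now 0.56)
  Item 0.34 -> Bin 1 (now 0.9)
Total bins used = 2

2


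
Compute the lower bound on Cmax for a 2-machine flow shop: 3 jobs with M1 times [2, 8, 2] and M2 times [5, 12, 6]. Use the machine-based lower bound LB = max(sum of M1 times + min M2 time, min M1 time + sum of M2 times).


LB1 = sum(M1 times) + min(M2 times) = 12 + 5 = 17
LB2 = min(M1 times) + sum(M2 times) = 2 + 23 = 25
Lower bound = max(LB1, LB2) = max(17, 25) = 25

25


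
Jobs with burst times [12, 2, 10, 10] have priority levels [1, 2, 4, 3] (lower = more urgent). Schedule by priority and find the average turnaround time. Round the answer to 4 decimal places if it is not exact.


Sort by priority (ascending = highest first):
Order: [(1, 12), (2, 2), (3, 10), (4, 10)]
Completion times:
  Priority 1, burst=12, C=12
  Priority 2, burst=2, C=14
  Priority 3, burst=10, C=24
  Priority 4, burst=10, C=34
Average turnaround = 84/4 = 21.0

21.0


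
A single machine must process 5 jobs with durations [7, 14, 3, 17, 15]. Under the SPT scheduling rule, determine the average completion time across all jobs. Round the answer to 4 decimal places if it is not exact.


Sort jobs by processing time (SPT order): [3, 7, 14, 15, 17]
Compute completion times sequentially:
  Job 1: processing = 3, completes at 3
  Job 2: processing = 7, completes at 10
  Job 3: processing = 14, completes at 24
  Job 4: processing = 15, completes at 39
  Job 5: processing = 17, completes at 56
Sum of completion times = 132
Average completion time = 132/5 = 26.4

26.4


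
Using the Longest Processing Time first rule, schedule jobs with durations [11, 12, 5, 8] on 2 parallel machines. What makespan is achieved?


Sort jobs in decreasing order (LPT): [12, 11, 8, 5]
Assign each job to the least loaded machine:
  Machine 1: jobs [12, 5], load = 17
  Machine 2: jobs [11, 8], load = 19
Makespan = max load = 19

19


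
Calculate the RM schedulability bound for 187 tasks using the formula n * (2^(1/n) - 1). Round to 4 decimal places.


Compute 2^(1/187) = 1.0037135476
Subtract 1: 1.0037135476 - 1 = 0.0037135476
Multiply by n: 187 * 0.0037135476 = 0.6944334012
Round to 4 dp: 0.6944

0.6944


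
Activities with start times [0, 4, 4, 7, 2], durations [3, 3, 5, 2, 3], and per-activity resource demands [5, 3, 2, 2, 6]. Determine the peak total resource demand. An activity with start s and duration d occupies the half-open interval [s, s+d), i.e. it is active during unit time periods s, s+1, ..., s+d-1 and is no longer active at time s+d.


Each activity i is active on [start_i, start_i + duration_i).
Compute total resource usage per time slot:
  t=0: active resources = [5], total = 5
  t=1: active resources = [5], total = 5
  t=2: active resources = [5, 6], total = 11
  t=3: active resources = [6], total = 6
  t=4: active resources = [3, 2, 6], total = 11
  t=5: active resources = [3, 2], total = 5
  t=6: active resources = [3, 2], total = 5
  t=7: active resources = [2, 2], total = 4
  t=8: active resources = [2, 2], total = 4
Peak resource demand = 11

11


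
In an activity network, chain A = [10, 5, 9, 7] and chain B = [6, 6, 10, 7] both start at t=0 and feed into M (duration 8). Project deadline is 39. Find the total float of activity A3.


Forward pass: ES(A3) = sum of predecessors on chain A = 15
EF = ES + duration = 15 + 9 = 24
Backward pass: LF(M) = deadline = 39; LS(M) = 39 - 8 = 31
LF(A3) = LS(M) - sum(successors on chain A) = 31 - 7 = 24
LS = LF - duration = 24 - 9 = 15
Total float = LS - ES = 15 - 15 = 0

0


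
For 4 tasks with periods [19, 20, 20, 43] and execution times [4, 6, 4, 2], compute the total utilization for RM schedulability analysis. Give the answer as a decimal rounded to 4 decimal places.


Compute individual utilizations (exact fractions):
  Task 1: C/T = 4/19 (approx. 0.2105)
  Task 2: C/T = 6/20 = 3/10 (approx. 0.3)
  Task 3: C/T = 4/20 = 1/5 (approx. 0.2)
  Task 4: C/T = 2/43 (approx. 0.0465)
Total utilization U = 4/19 + 3/10 + 1/5 + 2/43 = 1237/1634
Rounded to 4 decimal places: U = 0.7570
RM (Liu & Layland) bound for 4 tasks = 0.756828; compare with U = 1237/1634 (approx. 0.757038)
bound < U <= 1, so the RM sufficient condition is not met (inconclusive; an exact test such as response-time analysis is needed).

0.7570


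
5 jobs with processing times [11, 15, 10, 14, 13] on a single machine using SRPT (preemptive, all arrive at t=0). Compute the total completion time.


Since all jobs arrive at t=0, SRPT equals SPT ordering.
SPT order: [10, 11, 13, 14, 15]
Completion times:
  Job 1: p=10, C=10
  Job 2: p=11, C=21
  Job 3: p=13, C=34
  Job 4: p=14, C=48
  Job 5: p=15, C=63
Total completion time = 10 + 21 + 34 + 48 + 63 = 176

176


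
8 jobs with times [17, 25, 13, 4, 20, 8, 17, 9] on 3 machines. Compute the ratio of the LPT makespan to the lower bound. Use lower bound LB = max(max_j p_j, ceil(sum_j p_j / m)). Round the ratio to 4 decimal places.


LPT order: [25, 20, 17, 17, 13, 9, 8, 4]
Machine loads after assignment: [38, 41, 34]
LPT makespan = 41
Lower bound = max(max_job, ceil(total/3)) = max(25, 38) = 38
Ratio = 41 / 38 = 1.0789

1.0789


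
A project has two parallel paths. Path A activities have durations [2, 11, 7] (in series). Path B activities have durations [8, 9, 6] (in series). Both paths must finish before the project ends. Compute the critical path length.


Path A total = 2 + 11 + 7 = 20
Path B total = 8 + 9 + 6 = 23
Critical path = longest path = max(20, 23) = 23

23


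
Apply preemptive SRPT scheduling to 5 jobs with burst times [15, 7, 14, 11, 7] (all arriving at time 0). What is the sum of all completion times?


Since all jobs arrive at t=0, SRPT equals SPT ordering.
SPT order: [7, 7, 11, 14, 15]
Completion times:
  Job 1: p=7, C=7
  Job 2: p=7, C=14
  Job 3: p=11, C=25
  Job 4: p=14, C=39
  Job 5: p=15, C=54
Total completion time = 7 + 14 + 25 + 39 + 54 = 139

139


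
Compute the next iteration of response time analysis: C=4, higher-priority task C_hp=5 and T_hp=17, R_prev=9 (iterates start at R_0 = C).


R_next = C + ceil(R_prev / T_hp) * C_hp
ceil(9 / 17) = ceil(0.5294) = 1
Interference = 1 * 5 = 5
R_next = 4 + 5 = 9
R_next = R_prev, so the iteration has converged (response time = 9).

9


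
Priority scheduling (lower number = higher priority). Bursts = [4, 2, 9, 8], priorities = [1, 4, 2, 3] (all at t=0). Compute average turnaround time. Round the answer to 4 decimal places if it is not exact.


Sort by priority (ascending = highest first):
Order: [(1, 4), (2, 9), (3, 8), (4, 2)]
Completion times:
  Priority 1, burst=4, C=4
  Priority 2, burst=9, C=13
  Priority 3, burst=8, C=21
  Priority 4, burst=2, C=23
Average turnaround = 61/4 = 15.25

15.25


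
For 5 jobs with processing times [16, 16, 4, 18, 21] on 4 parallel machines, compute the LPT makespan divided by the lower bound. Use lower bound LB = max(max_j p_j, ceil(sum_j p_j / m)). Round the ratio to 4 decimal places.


LPT order: [21, 18, 16, 16, 4]
Machine loads after assignment: [21, 18, 20, 16]
LPT makespan = 21
Lower bound = max(max_job, ceil(total/4)) = max(21, 19) = 21
Ratio = 21 / 21 = 1.0

1.0


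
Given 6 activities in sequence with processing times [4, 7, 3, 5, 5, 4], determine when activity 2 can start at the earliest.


Activity 2 starts after activities 1 through 1 complete.
Predecessor durations: [4]
ES = 4 = 4

4


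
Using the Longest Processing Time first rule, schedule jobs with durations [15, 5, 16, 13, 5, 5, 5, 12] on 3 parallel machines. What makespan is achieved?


Sort jobs in decreasing order (LPT): [16, 15, 13, 12, 5, 5, 5, 5]
Assign each job to the least loaded machine:
  Machine 1: jobs [16, 5, 5], load = 26
  Machine 2: jobs [15, 5, 5], load = 25
  Machine 3: jobs [13, 12], load = 25
Makespan = max load = 26

26


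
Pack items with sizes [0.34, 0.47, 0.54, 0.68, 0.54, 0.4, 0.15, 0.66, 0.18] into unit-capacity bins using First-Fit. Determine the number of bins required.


Place items sequentially using First-Fit:
  Item 0.34 -> new Bin 1
  Item 0.47 -> Bin 1 (now 0.81)
  Item 0.54 -> new Bin 2
  Item 0.68 -> new Bin 3
  Item 0.54 -> new Bin 4
  Item 0.4 -> Bin 2 (now 0.94)
  Item 0.15 -> Bin 1 (now 0.96)
  Item 0.66 -> new Bin 5
  Item 0.18 -> Bin 3 (now 0.86)
Total bins used = 5

5


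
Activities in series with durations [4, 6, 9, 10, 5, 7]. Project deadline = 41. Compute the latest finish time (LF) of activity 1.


LF(activity 1) = deadline - sum of successor durations
Successors: activities 2 through 6 with durations [6, 9, 10, 5, 7]
Sum of successor durations = 37
LF = 41 - 37 = 4

4


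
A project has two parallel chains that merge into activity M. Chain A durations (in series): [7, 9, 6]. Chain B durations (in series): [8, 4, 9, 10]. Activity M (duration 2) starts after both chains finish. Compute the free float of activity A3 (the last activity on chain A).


ES(A3) = sum of predecessors on chain A = 16
EF(A3) = ES + duration = 16 + 6 = 22
Successor of A3 is M. ES(M) = max(sum(A), sum(B)) = max(22, 31) = 31
Free float = ES(successor) - EF(current) = 31 - 22 = 9

9


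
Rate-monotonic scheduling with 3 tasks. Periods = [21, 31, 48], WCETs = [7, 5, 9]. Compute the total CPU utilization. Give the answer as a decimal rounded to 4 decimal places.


Compute individual utilizations (exact fractions):
  Task 1: C/T = 7/21 = 1/3 (approx. 0.3333)
  Task 2: C/T = 5/31 (approx. 0.1613)
  Task 3: C/T = 9/48 = 3/16 (approx. 0.1875)
Total utilization U = 1/3 + 5/31 + 3/16 = 1015/1488
Rounded to 4 decimal places: U = 0.6821
RM (Liu & Layland) bound for 3 tasks = 0.779763; compare with U = 1015/1488 (approx. 0.682124)
U <= bound, so schedulable by RM sufficient condition.

0.6821


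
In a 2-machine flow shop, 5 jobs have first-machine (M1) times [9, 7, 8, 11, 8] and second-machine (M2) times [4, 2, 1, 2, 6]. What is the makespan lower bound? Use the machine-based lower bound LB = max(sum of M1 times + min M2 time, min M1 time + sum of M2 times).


LB1 = sum(M1 times) + min(M2 times) = 43 + 1 = 44
LB2 = min(M1 times) + sum(M2 times) = 7 + 15 = 22
Lower bound = max(LB1, LB2) = max(44, 22) = 44

44


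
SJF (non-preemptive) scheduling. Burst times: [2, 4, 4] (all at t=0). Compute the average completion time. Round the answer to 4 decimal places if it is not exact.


SJF order (ascending): [2, 4, 4]
Completion times:
  Job 1: burst=2, C=2
  Job 2: burst=4, C=6
  Job 3: burst=4, C=10
Average completion = 18/3 = 6.0

6.0


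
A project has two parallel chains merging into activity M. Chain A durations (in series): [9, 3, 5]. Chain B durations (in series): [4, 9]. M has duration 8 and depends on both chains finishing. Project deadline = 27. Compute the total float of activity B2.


Forward pass: ES(B2) = sum of predecessors on chain B = 4
EF = ES + duration = 4 + 9 = 13
Backward pass: LF(M) = deadline = 27; LS(M) = 27 - 8 = 19
LF(B2) = LS(M) - sum(successors on chain B) = 19 - 0 = 19
LS = LF - duration = 19 - 9 = 10
Total float = LS - ES = 10 - 4 = 6

6


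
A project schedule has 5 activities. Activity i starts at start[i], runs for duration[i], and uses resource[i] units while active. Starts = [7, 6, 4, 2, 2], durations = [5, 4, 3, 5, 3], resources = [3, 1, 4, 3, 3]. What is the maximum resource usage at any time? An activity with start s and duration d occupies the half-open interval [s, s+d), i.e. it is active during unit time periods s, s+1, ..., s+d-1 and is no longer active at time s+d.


Each activity i is active on [start_i, start_i + duration_i).
Compute total resource usage per time slot:
  t=0: active resources = [], total = 0
  t=1: active resources = [], total = 0
  t=2: active resources = [3, 3], total = 6
  t=3: active resources = [3, 3], total = 6
  t=4: active resources = [4, 3, 3], total = 10
  t=5: active resources = [4, 3], total = 7
  t=6: active resources = [1, 4, 3], total = 8
  t=7: active resources = [3, 1], total = 4
  t=8: active resources = [3, 1], total = 4
  t=9: active resources = [3, 1], total = 4
  t=10: active resources = [3], total = 3
  t=11: active resources = [3], total = 3
Peak resource demand = 10

10


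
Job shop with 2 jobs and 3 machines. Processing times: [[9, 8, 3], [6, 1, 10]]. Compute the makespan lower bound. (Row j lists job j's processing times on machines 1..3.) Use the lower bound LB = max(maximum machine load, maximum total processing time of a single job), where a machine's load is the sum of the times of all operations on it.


Machine loads:
  Machine 1: 9 + 6 = 15
  Machine 2: 8 + 1 = 9
  Machine 3: 3 + 10 = 13
Max machine load = 15
Job totals:
  Job 1: 20
  Job 2: 17
Max job total = 20
Lower bound = max(15, 20) = 20

20


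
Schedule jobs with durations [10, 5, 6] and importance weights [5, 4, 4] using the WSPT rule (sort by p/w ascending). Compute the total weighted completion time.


Compute p/w ratios and sort ascending (WSPT): [(5, 4), (6, 4), (10, 5)]
Compute weighted completion times:
  Job (p=5,w=4): C=5, w*C=4*5=20
  Job (p=6,w=4): C=11, w*C=4*11=44
  Job (p=10,w=5): C=21, w*C=5*21=105
Total weighted completion time = 169

169


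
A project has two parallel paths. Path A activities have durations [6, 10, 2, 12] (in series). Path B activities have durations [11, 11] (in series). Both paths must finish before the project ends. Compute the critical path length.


Path A total = 6 + 10 + 2 + 12 = 30
Path B total = 11 + 11 = 22
Critical path = longest path = max(30, 22) = 30

30


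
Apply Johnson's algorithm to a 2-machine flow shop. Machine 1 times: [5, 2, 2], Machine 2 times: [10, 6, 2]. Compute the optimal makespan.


Apply Johnson's rule:
  Group 1 (a <= b): [(2, 2, 6), (3, 2, 2), (1, 5, 10)]
  Group 2 (a > b): []
Optimal job order: [2, 3, 1]
Schedule:
  Job 2: M1 done at 2, M2 done at 8
  Job 3: M1 done at 4, M2 done at 10
  Job 1: M1 done at 9, M2 done at 20
Makespan = 20

20


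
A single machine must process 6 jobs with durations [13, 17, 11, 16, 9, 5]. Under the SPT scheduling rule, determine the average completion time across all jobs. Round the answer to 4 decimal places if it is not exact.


Sort jobs by processing time (SPT order): [5, 9, 11, 13, 16, 17]
Compute completion times sequentially:
  Job 1: processing = 5, completes at 5
  Job 2: processing = 9, completes at 14
  Job 3: processing = 11, completes at 25
  Job 4: processing = 13, completes at 38
  Job 5: processing = 16, completes at 54
  Job 6: processing = 17, completes at 71
Sum of completion times = 207
Average completion time = 207/6 = 34.5

34.5


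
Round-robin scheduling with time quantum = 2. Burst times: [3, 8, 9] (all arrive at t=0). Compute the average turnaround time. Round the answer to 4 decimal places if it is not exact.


Time quantum = 2
Execution trace:
  J1 runs 2 units, time = 2
  J2 runs 2 units, time = 4
  J3 runs 2 units, time = 6
  J1 runs 1 units, time = 7
  J2 runs 2 units, time = 9
  J3 runs 2 units, time = 11
  J2 runs 2 units, time = 13
  J3 runs 2 units, time = 15
  J2 runs 2 units, time = 17
  J3 runs 2 units, time = 19
  J3 runs 1 units, time = 20
Finish times: [7, 17, 20]
Average turnaround = 44/3 = 14.6667

14.6667


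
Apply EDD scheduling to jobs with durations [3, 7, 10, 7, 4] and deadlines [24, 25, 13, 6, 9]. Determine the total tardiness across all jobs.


Sort by due date (EDD order): [(7, 6), (4, 9), (10, 13), (3, 24), (7, 25)]
Compute completion times and tardiness:
  Job 1: p=7, d=6, C=7, tardiness=max(0,7-6)=1
  Job 2: p=4, d=9, C=11, tardiness=max(0,11-9)=2
  Job 3: p=10, d=13, C=21, tardiness=max(0,21-13)=8
  Job 4: p=3, d=24, C=24, tardiness=max(0,24-24)=0
  Job 5: p=7, d=25, C=31, tardiness=max(0,31-25)=6
Total tardiness = 17

17


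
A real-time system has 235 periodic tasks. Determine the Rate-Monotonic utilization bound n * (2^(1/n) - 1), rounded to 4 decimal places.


Compute 2^(1/235) = 1.0029539167
Subtract 1: 1.0029539167 - 1 = 0.0029539167
Multiply by n: 235 * 0.0029539167 = 0.6941704245
Round to 4 dp: 0.6942

0.6942


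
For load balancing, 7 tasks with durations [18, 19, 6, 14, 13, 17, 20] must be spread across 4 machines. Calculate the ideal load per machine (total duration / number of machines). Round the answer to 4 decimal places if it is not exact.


Total processing time = 18 + 19 + 6 + 14 + 13 + 17 + 20 = 107
Number of machines = 4
Ideal balanced load = 107 / 4 = 26.75

26.75


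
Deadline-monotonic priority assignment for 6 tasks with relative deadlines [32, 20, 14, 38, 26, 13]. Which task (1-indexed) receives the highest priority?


Sort tasks by relative deadline (ascending):
  Task 6: deadline = 13
  Task 3: deadline = 14
  Task 2: deadline = 20
  Task 5: deadline = 26
  Task 1: deadline = 32
  Task 4: deadline = 38
Priority order (highest first): [6, 3, 2, 5, 1, 4]
Highest priority task = 6

6


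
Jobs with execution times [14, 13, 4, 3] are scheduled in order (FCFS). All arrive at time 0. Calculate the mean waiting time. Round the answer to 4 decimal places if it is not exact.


FCFS order (as given): [14, 13, 4, 3]
Waiting times:
  Job 1: wait = 0
  Job 2: wait = 14
  Job 3: wait = 27
  Job 4: wait = 31
Sum of waiting times = 72
Average waiting time = 72/4 = 18.0

18.0


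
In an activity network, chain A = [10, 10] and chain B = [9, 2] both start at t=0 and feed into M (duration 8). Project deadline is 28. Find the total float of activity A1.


Forward pass: ES(A1) = sum of predecessors on chain A = 0
EF = ES + duration = 0 + 10 = 10
Backward pass: LF(M) = deadline = 28; LS(M) = 28 - 8 = 20
LF(A1) = LS(M) - sum(successors on chain A) = 20 - 10 = 10
LS = LF - duration = 10 - 10 = 0
Total float = LS - ES = 0 - 0 = 0

0


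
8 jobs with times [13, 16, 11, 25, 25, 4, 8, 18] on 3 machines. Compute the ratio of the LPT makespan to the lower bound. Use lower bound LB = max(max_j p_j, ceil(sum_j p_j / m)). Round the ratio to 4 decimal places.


LPT order: [25, 25, 18, 16, 13, 11, 8, 4]
Machine loads after assignment: [38, 40, 42]
LPT makespan = 42
Lower bound = max(max_job, ceil(total/3)) = max(25, 40) = 40
Ratio = 42 / 40 = 1.05

1.05


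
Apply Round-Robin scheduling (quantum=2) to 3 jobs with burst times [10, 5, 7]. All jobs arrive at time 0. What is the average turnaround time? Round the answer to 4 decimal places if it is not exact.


Time quantum = 2
Execution trace:
  J1 runs 2 units, time = 2
  J2 runs 2 units, time = 4
  J3 runs 2 units, time = 6
  J1 runs 2 units, time = 8
  J2 runs 2 units, time = 10
  J3 runs 2 units, time = 12
  J1 runs 2 units, time = 14
  J2 runs 1 units, time = 15
  J3 runs 2 units, time = 17
  J1 runs 2 units, time = 19
  J3 runs 1 units, time = 20
  J1 runs 2 units, time = 22
Finish times: [22, 15, 20]
Average turnaround = 57/3 = 19.0

19.0


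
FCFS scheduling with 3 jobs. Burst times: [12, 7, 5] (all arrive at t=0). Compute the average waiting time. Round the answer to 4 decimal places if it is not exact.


FCFS order (as given): [12, 7, 5]
Waiting times:
  Job 1: wait = 0
  Job 2: wait = 12
  Job 3: wait = 19
Sum of waiting times = 31
Average waiting time = 31/3 = 10.3333

10.3333


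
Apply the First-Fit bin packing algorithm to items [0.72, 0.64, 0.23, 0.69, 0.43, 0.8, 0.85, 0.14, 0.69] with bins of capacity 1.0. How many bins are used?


Place items sequentially using First-Fit:
  Item 0.72 -> new Bin 1
  Item 0.64 -> new Bin 2
  Item 0.23 -> Bin 1 (now 0.95)
  Item 0.69 -> new Bin 3
  Item 0.43 -> new Bin 4
  Item 0.8 -> new Bin 5
  Item 0.85 -> new Bin 6
  Item 0.14 -> Bin 2 (now 0.78)
  Item 0.69 -> new Bin 7
Total bins used = 7

7


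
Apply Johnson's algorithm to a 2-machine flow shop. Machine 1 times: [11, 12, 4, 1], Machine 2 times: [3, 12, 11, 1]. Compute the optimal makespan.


Apply Johnson's rule:
  Group 1 (a <= b): [(4, 1, 1), (3, 4, 11), (2, 12, 12)]
  Group 2 (a > b): [(1, 11, 3)]
Optimal job order: [4, 3, 2, 1]
Schedule:
  Job 4: M1 done at 1, M2 done at 2
  Job 3: M1 done at 5, M2 done at 16
  Job 2: M1 done at 17, M2 done at 29
  Job 1: M1 done at 28, M2 done at 32
Makespan = 32

32


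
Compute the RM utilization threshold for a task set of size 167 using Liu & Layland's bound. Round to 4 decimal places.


Compute 2^(1/167) = 1.0041592075
Subtract 1: 1.0041592075 - 1 = 0.0041592075
Multiply by n: 167 * 0.0041592075 = 0.6945876525
Round to 4 dp: 0.6946

0.6946


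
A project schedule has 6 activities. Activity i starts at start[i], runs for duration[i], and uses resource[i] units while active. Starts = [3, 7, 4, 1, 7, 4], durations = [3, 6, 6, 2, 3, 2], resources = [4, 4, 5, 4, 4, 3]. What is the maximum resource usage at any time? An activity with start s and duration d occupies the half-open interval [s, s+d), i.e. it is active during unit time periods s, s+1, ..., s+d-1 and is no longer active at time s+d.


Each activity i is active on [start_i, start_i + duration_i).
Compute total resource usage per time slot:
  t=0: active resources = [], total = 0
  t=1: active resources = [4], total = 4
  t=2: active resources = [4], total = 4
  t=3: active resources = [4], total = 4
  t=4: active resources = [4, 5, 3], total = 12
  t=5: active resources = [4, 5, 3], total = 12
  t=6: active resources = [5], total = 5
  t=7: active resources = [4, 5, 4], total = 13
  t=8: active resources = [4, 5, 4], total = 13
  t=9: active resources = [4, 5, 4], total = 13
  t=10: active resources = [4], total = 4
  t=11: active resources = [4], total = 4
  t=12: active resources = [4], total = 4
Peak resource demand = 13

13


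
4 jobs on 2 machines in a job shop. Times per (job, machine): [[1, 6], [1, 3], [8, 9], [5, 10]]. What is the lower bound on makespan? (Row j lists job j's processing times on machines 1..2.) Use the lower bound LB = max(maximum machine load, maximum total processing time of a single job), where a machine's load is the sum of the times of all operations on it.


Machine loads:
  Machine 1: 1 + 1 + 8 + 5 = 15
  Machine 2: 6 + 3 + 9 + 10 = 28
Max machine load = 28
Job totals:
  Job 1: 7
  Job 2: 4
  Job 3: 17
  Job 4: 15
Max job total = 17
Lower bound = max(28, 17) = 28

28


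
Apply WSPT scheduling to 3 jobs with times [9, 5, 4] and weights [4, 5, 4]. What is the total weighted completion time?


Compute p/w ratios and sort ascending (WSPT): [(5, 5), (4, 4), (9, 4)]
Compute weighted completion times:
  Job (p=5,w=5): C=5, w*C=5*5=25
  Job (p=4,w=4): C=9, w*C=4*9=36
  Job (p=9,w=4): C=18, w*C=4*18=72
Total weighted completion time = 133

133


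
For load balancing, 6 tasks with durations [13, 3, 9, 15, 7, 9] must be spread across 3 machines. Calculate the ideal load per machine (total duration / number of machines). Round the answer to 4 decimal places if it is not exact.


Total processing time = 13 + 3 + 9 + 15 + 7 + 9 = 56
Number of machines = 3
Ideal balanced load = 56 / 3 = 18.6667

18.6667


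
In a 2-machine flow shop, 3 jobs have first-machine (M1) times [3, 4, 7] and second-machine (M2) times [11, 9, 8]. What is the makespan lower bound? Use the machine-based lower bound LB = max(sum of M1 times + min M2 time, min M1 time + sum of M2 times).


LB1 = sum(M1 times) + min(M2 times) = 14 + 8 = 22
LB2 = min(M1 times) + sum(M2 times) = 3 + 28 = 31
Lower bound = max(LB1, LB2) = max(22, 31) = 31

31


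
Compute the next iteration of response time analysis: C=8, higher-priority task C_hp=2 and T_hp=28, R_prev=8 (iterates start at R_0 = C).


R_next = C + ceil(R_prev / T_hp) * C_hp
ceil(8 / 28) = ceil(0.2857) = 1
Interference = 1 * 2 = 2
R_next = 8 + 2 = 10

10


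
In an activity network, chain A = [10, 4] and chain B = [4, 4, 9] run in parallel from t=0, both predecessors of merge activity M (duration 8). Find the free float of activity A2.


ES(A2) = sum of predecessors on chain A = 10
EF(A2) = ES + duration = 10 + 4 = 14
Successor of A2 is M. ES(M) = max(sum(A), sum(B)) = max(14, 17) = 17
Free float = ES(successor) - EF(current) = 17 - 14 = 3

3


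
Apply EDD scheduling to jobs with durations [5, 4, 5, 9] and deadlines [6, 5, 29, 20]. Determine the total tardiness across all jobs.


Sort by due date (EDD order): [(4, 5), (5, 6), (9, 20), (5, 29)]
Compute completion times and tardiness:
  Job 1: p=4, d=5, C=4, tardiness=max(0,4-5)=0
  Job 2: p=5, d=6, C=9, tardiness=max(0,9-6)=3
  Job 3: p=9, d=20, C=18, tardiness=max(0,18-20)=0
  Job 4: p=5, d=29, C=23, tardiness=max(0,23-29)=0
Total tardiness = 3

3


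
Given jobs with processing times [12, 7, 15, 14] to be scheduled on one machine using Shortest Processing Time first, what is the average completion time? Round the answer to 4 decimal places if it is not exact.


Sort jobs by processing time (SPT order): [7, 12, 14, 15]
Compute completion times sequentially:
  Job 1: processing = 7, completes at 7
  Job 2: processing = 12, completes at 19
  Job 3: processing = 14, completes at 33
  Job 4: processing = 15, completes at 48
Sum of completion times = 107
Average completion time = 107/4 = 26.75

26.75


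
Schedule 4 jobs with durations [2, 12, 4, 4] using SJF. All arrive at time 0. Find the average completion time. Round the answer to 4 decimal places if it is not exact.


SJF order (ascending): [2, 4, 4, 12]
Completion times:
  Job 1: burst=2, C=2
  Job 2: burst=4, C=6
  Job 3: burst=4, C=10
  Job 4: burst=12, C=22
Average completion = 40/4 = 10.0

10.0
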